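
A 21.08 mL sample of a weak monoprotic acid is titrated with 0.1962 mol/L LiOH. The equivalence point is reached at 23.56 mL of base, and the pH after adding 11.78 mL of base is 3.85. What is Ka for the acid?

11.78 mL is half of the equivalence volume, so this is the half-equivalence point where [HA] = [A^-].
At half-equivalence pH = pKa, so pKa = 3.85.
Ka = 10^(-3.85) = 1.4 x 10^-4.

1.4 x 10^-4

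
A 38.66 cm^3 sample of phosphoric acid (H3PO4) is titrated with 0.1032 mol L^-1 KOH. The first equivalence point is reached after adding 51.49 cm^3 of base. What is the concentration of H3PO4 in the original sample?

0.137 M

n(KOH) = 0.1032 x 0.05149 = 0.005314 mol.
At the first equivalence point, 1 mol OH^- react per mol H3PO4, so n(H3PO4) = 0.005314 / 1 = 0.005314 mol.
[H3PO4] = 0.005314 / 0.03866 L = 0.137 M.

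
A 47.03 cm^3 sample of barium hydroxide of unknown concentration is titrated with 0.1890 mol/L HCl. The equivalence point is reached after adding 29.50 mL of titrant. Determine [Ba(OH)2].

0.0593 M

n(HCl) delivered = 0.1890 x 0.02950 = 0.005575 mol.
The reaction is 1 Ba(OH)2 + 2 HCl, so n(Ba(OH)2) = 0.005575 x 1/2 = 0.002788 mol.
[Ba(OH)2] = 0.002788 mol / 0.04703 L = 0.0593 M.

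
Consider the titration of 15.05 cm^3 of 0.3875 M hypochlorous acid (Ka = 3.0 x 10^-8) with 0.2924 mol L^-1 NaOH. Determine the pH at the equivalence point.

n(HClO) = 0.3875 x 0.01505 = 0.005832 mol; V(NaOH) at equivalence = 0.005832/0.2924 = 0.01994 L.
At equivalence all the acid is converted to ClO-; total volume = 0.01505 + 0.01994 = 0.03499 L, so [ClO-] = 0.005832/0.03499 = 0.1666 M.
Kb = Kw/Ka = 1.0e-14 / 3.0 x 10^-8 = 3.33e-7.
[OH^-] = sqrt(Kb x [ClO-]) = sqrt(3.33e-7 x 0.1666) = 0.000236 M.
pOH = 3.63, so pH = 14.00 - 3.63 = 10.37.

10.37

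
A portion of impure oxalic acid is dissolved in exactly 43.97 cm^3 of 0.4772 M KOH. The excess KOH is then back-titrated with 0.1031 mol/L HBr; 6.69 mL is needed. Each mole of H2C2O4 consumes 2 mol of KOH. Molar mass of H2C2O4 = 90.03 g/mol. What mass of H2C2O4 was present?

0.913 g

Total n(KOH) added = 0.4772 x 0.04397 = 0.02098 mol.
n(HBr) used = 0.1031 x 0.006690 = 0.0006897 mol, which equals the excess n(KOH).
So n(KOH) consumed by the sample = 0.02098 - 0.0006897 = 0.02029 mol.
n(H2C2O4) = 0.02029 / 2 = 0.01015 mol.
mass = 0.01015 mol x 90.03 g/mol = 0.913 g.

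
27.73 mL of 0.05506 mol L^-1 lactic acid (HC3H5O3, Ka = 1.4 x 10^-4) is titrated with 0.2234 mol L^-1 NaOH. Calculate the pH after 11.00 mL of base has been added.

12.38

n(acid) = 0.05506 x 0.02773 = 0.001527 mol; n(NaOH) added = 0.2234 x 0.01100 = 0.002457 mol.
Base is in excess by 0.002457 - 0.001527 = 0.0009306 mol in a total volume of 0.03873 L.
[OH^-] = 0.0009306/0.03873 = 0.02403 M, so pOH = 1.62 and pH = 14.00 - 1.62 = 12.38.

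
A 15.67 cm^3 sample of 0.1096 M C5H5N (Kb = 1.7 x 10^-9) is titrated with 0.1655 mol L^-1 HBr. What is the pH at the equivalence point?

n(C5H5N) = 0.1096 x 0.01567 = 0.001717 mol; V(HBr) at equivalence = 0.001717/0.1655 = 0.01038 L.
At equivalence the base is fully converted to C5H5NH+; total volume = 0.02605 L, so [C5H5NH+] = 0.001717/0.02605 = 0.06594 M.
Ka(C5H5NH+) = Kw/Kb = 1.0e-14 / 1.7 x 10^-9 = 5.88e-6.
[H^+] = sqrt(Ka x [C5H5NH+]) = sqrt(5.88e-6 x 0.06594) = 0.000623 M.
pH = -log(0.000623) = 3.21.

3.21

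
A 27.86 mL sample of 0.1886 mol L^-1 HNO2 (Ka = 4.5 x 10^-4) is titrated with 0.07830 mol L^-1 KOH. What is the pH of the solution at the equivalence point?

n(HNO2) = 0.1886 x 0.02786 = 0.005254 mol; V(KOH) at equivalence = 0.005254/0.07830 = 0.06711 L.
At equivalence all the acid is converted to NO2-; total volume = 0.02786 + 0.06711 = 0.09497 L, so [NO2-] = 0.005254/0.09497 = 0.05533 M.
Kb = Kw/Ka = 1.0e-14 / 4.5 x 10^-4 = 2.22e-11.
[OH^-] = sqrt(Kb x [NO2-]) = sqrt(2.22e-11 x 0.05533) = 1.11e-6 M.
pOH = 5.96, so pH = 14.00 - 5.96 = 8.04.

8.04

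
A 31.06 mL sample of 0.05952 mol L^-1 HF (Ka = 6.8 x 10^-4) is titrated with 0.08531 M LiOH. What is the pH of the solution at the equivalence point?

n(HF) = 0.05952 x 0.03106 = 0.001849 mol; V(LiOH) at equivalence = 0.001849/0.08531 = 0.02167 L.
At equivalence all the acid is converted to F-; total volume = 0.03106 + 0.02167 = 0.05273 L, so [F-] = 0.001849/0.05273 = 0.03506 M.
Kb = Kw/Ka = 1.0e-14 / 6.8 x 10^-4 = 1.47e-11.
[OH^-] = sqrt(Kb x [F-]) = sqrt(1.47e-11 x 0.03506) = 7.18e-7 M.
pOH = 6.14, so pH = 14.00 - 6.14 = 7.86.

7.86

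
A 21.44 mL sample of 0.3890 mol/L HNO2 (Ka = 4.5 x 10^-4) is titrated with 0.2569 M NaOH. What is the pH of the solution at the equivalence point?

8.27

n(HNO2) = 0.3890 x 0.02144 = 0.008340 mol; V(NaOH) at equivalence = 0.008340/0.2569 = 0.03246 L.
At equivalence all the acid is converted to NO2-; total volume = 0.02144 + 0.03246 = 0.05390 L, so [NO2-] = 0.008340/0.05390 = 0.1547 M.
Kb = Kw/Ka = 1.0e-14 / 4.5 x 10^-4 = 2.22e-11.
[OH^-] = sqrt(Kb x [NO2-]) = sqrt(2.22e-11 x 0.1547) = 1.85e-6 M.
pOH = 5.73, so pH = 14.00 - 5.73 = 8.27.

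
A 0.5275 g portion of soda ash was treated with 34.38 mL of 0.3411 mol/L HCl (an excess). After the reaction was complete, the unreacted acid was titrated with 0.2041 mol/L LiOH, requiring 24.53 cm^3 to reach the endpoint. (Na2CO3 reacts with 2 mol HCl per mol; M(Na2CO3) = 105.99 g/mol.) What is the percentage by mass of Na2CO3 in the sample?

67.5%

Total n(HCl) added = 0.3411 x 0.03438 = 0.01173 mol.
n(LiOH) used = 0.2041 x 0.02453 = 0.005007 mol, which equals the excess n(HCl).
So n(HCl) consumed by the sample = 0.01173 - 0.005007 = 0.006720 mol.
n(Na2CO3) = 0.006720 / 2 = 0.003360 mol.
mass Na2CO3 = 0.003360 x 105.99 = 0.3561 g, so %Na2CO3 = 0.3561/0.5275 x 100 = 67.5%.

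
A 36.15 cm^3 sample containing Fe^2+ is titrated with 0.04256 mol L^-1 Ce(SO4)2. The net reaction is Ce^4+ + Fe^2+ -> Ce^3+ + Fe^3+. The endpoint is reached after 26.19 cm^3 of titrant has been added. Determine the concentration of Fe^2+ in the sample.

n(Ce(SO4)2) = 0.04256 x 0.02619 = 0.001115 mol.
From the balanced equation, 1 mol Ce(SO4)2 reacts with 1 mol Fe^2+, so n(Fe^2+) = 0.001115 x 1/1 = 0.001115 mol.
[Fe^2+] = 0.001115 / 0.03615 L = 0.0308 M.

0.0308 M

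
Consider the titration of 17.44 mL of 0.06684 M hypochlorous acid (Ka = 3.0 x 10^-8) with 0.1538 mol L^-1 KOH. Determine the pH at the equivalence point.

10.10

n(HClO) = 0.06684 x 0.01744 = 0.001166 mol; V(KOH) at equivalence = 0.001166/0.1538 = 0.007579 L.
At equivalence all the acid is converted to ClO-; total volume = 0.01744 + 0.007579 = 0.02502 L, so [ClO-] = 0.001166/0.02502 = 0.04659 M.
Kb = Kw/Ka = 1.0e-14 / 3.0 x 10^-8 = 3.33e-7.
[OH^-] = sqrt(Kb x [ClO-]) = sqrt(3.33e-7 x 0.04659) = 0.000125 M.
pOH = 3.90, so pH = 14.00 - 3.90 = 10.10.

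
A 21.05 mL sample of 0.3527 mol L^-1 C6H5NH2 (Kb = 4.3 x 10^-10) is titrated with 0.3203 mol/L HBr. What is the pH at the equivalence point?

n(C6H5NH2) = 0.3527 x 0.02105 = 0.007424 mol; V(HBr) at equivalence = 0.007424/0.3203 = 0.02318 L.
At equivalence the base is fully converted to C6H5NH3+; total volume = 0.04423 L, so [C6H5NH3+] = 0.007424/0.04423 = 0.1679 M.
Ka(C6H5NH3+) = Kw/Kb = 1.0e-14 / 4.3 x 10^-10 = 2.33e-5.
[H^+] = sqrt(Ka x [C6H5NH3+]) = sqrt(2.33e-5 x 0.1679) = 0.00198 M.
pH = -log(0.00198) = 2.70.

2.70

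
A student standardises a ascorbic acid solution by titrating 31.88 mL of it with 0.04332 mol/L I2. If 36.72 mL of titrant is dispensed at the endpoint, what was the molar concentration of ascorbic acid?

n(I2) = 0.04332 x 0.03672 = 0.001591 mol.
From the balanced equation, 1 mol I2 reacts with 1 mol ascorbic acid, so n(ascorbic acid) = 0.001591 x 1/1 = 0.001591 mol.
[ascorbic acid] = 0.001591 / 0.03188 L = 0.0499 M.

0.0499 M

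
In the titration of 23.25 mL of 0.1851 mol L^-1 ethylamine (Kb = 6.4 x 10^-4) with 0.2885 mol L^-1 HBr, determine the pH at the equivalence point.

5.88

n(C2H5NH2) = 0.1851 x 0.02325 = 0.004304 mol; V(HBr) at equivalence = 0.004304/0.2885 = 0.01492 L.
At equivalence the base is fully converted to C2H5NH3+; total volume = 0.03817 L, so [C2H5NH3+] = 0.004304/0.03817 = 0.1128 M.
Ka(C2H5NH3+) = Kw/Kb = 1.0e-14 / 6.4 x 10^-4 = 1.56e-11.
[H^+] = sqrt(Ka x [C2H5NH3+]) = sqrt(1.56e-11 x 0.1128) = 1.33e-6 M.
pH = -log(1.33e-6) = 5.88.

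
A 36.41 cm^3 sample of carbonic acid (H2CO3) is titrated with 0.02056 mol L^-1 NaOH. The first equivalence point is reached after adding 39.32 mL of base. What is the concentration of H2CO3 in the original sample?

0.0222 M

n(NaOH) = 0.02056 x 0.03932 = 0.0008084 mol.
At the first equivalence point, 1 mol OH^- react per mol H2CO3, so n(H2CO3) = 0.0008084 / 1 = 0.0008084 mol.
[H2CO3] = 0.0008084 / 0.03641 L = 0.0222 M.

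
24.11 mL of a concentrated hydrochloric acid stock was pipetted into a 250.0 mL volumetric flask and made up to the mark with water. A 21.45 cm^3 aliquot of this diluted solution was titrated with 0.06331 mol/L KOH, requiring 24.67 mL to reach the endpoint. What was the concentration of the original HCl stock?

n(KOH) = 0.06331 x 0.02467 = 0.001562 mol.
n(HCl) in the aliquot = 0.001562 mol.
[diluted HCl] = 0.001562 / 0.02145 = 0.07281 M.
Dilution factor = 250.0/24.11 = 10.37, so [stock] = 0.07281 x 10.37 = 0.755 M.

0.755 M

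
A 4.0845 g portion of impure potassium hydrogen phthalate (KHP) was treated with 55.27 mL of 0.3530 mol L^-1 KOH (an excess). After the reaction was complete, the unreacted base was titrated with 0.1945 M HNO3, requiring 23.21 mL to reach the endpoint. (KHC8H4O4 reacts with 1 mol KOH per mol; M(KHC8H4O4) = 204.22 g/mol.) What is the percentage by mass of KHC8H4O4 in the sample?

Total n(KOH) added = 0.3530 x 0.05527 = 0.01951 mol.
n(HNO3) used = 0.1945 x 0.02321 = 0.004514 mol, which equals the excess n(KOH).
So n(KOH) consumed by the sample = 0.01951 - 0.004514 = 0.01500 mol.
n(KHC8H4O4) = 0.01500 / 1 = 0.01500 mol.
mass KHC8H4O4 = 0.01500 x 204.22 = 3.062 g, so %KHC8H4O4 = 3.062/4.0845 x 100 = 75.0%.

75.0%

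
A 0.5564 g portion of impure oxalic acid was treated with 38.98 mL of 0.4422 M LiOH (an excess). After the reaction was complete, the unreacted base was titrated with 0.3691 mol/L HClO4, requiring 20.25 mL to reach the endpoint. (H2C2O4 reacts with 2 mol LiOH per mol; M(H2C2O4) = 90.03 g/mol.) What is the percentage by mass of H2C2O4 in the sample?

79.0%

Total n(LiOH) added = 0.4422 x 0.03898 = 0.01724 mol.
n(HClO4) used = 0.3691 x 0.02025 = 0.007474 mol, which equals the excess n(LiOH).
So n(LiOH) consumed by the sample = 0.01724 - 0.007474 = 0.009763 mol.
n(H2C2O4) = 0.009763 / 2 = 0.004881 mol.
mass H2C2O4 = 0.004881 x 90.03 = 0.4395 g, so %H2C2O4 = 0.4395/0.5564 x 100 = 79.0%.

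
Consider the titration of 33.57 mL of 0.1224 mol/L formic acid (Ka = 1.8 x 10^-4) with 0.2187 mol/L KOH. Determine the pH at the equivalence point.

8.32

n(HCOOH) = 0.1224 x 0.03357 = 0.004109 mol; V(KOH) at equivalence = 0.004109/0.2187 = 0.01879 L.
At equivalence all the acid is converted to HCOO-; total volume = 0.03357 + 0.01879 = 0.05236 L, so [HCOO-] = 0.004109/0.05236 = 0.07848 M.
Kb = Kw/Ka = 1.0e-14 / 1.8 x 10^-4 = 5.56e-11.
[OH^-] = sqrt(Kb x [HCOO-]) = sqrt(5.56e-11 x 0.07848) = 2.09e-6 M.
pOH = 5.68, so pH = 14.00 - 5.68 = 8.32.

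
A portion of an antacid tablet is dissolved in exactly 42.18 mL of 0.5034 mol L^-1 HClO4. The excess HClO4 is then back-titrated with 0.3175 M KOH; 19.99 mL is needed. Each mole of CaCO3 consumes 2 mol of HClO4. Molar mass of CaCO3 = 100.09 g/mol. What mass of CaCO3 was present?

Total n(HClO4) added = 0.5034 x 0.04218 = 0.02123 mol.
n(KOH) used = 0.3175 x 0.01999 = 0.006347 mol, which equals the excess n(HClO4).
So n(HClO4) consumed by the sample = 0.02123 - 0.006347 = 0.01489 mol.
n(CaCO3) = 0.01489 / 2 = 0.007443 mol.
mass = 0.007443 mol x 100.09 g/mol = 0.745 g.

0.745 g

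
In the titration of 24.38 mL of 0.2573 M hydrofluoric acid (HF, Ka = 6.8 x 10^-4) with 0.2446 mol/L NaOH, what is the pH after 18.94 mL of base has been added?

Initial n(HF) = 0.2573 x 0.02438 = 0.006273 mol.
n(NaOH) added = 0.2446 x 0.01894 = 0.004633 mol, converting that many moles of HF to F-.
Remaining n(HF) = 0.001640 mol; n(F-) = 0.004633 mol.
By Henderson-Hasselbalch, pH = pKa + log([A^-]/[HA]) = 3.17 + log(0.004633/0.001640) = 3.17 + (+0.45) = 3.62.

3.62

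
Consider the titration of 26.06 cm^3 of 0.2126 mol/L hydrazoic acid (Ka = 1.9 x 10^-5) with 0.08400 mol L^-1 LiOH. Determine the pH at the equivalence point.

n(HN3) = 0.2126 x 0.02606 = 0.005540 mol; V(LiOH) at equivalence = 0.005540/0.08400 = 0.06596 L.
At equivalence all the acid is converted to N3-; total volume = 0.02606 + 0.06596 = 0.09202 L, so [N3-] = 0.005540/0.09202 = 0.06021 M.
Kb = Kw/Ka = 1.0e-14 / 1.9 x 10^-5 = 5.26e-10.
[OH^-] = sqrt(Kb x [N3-]) = sqrt(5.26e-10 x 0.06021) = 5.63e-6 M.
pOH = 5.25, so pH = 14.00 - 5.25 = 8.75.

8.75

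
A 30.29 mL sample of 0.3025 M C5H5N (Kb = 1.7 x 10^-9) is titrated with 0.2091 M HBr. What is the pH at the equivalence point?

n(C5H5N) = 0.3025 x 0.03029 = 0.009163 mol; V(HBr) at equivalence = 0.009163/0.2091 = 0.04382 L.
At equivalence the base is fully converted to C5H5NH+; total volume = 0.07411 L, so [C5H5NH+] = 0.009163/0.07411 = 0.1236 M.
Ka(C5H5NH+) = Kw/Kb = 1.0e-14 / 1.7 x 10^-9 = 5.88e-6.
[H^+] = sqrt(Ka x [C5H5NH+]) = sqrt(5.88e-6 x 0.1236) = 0.000853 M.
pH = -log(0.000853) = 3.07.

3.07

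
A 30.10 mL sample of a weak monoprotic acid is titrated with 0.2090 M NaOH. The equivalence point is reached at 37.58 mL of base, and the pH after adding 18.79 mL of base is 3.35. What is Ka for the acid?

4.5 x 10^-4

18.79 mL is half of the equivalence volume, so this is the half-equivalence point where [HA] = [A^-].
At half-equivalence pH = pKa, so pKa = 3.35.
Ka = 10^(-3.35) = 4.5 x 10^-4.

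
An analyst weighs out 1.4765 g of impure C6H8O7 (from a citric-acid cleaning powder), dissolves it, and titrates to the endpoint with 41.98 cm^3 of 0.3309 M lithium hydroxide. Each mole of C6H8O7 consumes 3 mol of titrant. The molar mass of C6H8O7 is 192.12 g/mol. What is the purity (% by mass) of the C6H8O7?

60.3%

n(LiOH) = 0.3309 x 0.04198 = 0.01389 mol.
n(C6H8O7) = 0.01389 / 3 = 0.004630 mol.
mass of C6H8O7 = 0.004630 x 192.12 = 0.8896 g.
% purity = 0.8896 / 1.4765 x 100 = 60.3%.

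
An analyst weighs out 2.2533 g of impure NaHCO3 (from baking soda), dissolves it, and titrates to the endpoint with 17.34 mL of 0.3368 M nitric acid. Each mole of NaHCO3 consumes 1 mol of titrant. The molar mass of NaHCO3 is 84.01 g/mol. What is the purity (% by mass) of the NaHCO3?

21.8%

n(HNO3) = 0.3368 x 0.01734 = 0.005840 mol.
n(NaHCO3) = 0.005840 / 1 = 0.005840 mol.
mass of NaHCO3 = 0.005840 x 84.01 = 0.4906 g.
% purity = 0.4906 / 2.2533 x 100 = 21.8%.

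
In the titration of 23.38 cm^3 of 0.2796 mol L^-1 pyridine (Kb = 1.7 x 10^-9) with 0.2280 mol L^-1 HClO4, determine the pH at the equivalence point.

3.07

n(C5H5N) = 0.2796 x 0.02338 = 0.006537 mol; V(HClO4) at equivalence = 0.006537/0.2280 = 0.02867 L.
At equivalence the base is fully converted to C5H5NH+; total volume = 0.05205 L, so [C5H5NH+] = 0.006537/0.05205 = 0.1256 M.
Ka(C5H5NH+) = Kw/Kb = 1.0e-14 / 1.7 x 10^-9 = 5.88e-6.
[H^+] = sqrt(Ka x [C5H5NH+]) = sqrt(5.88e-6 x 0.1256) = 0.000860 M.
pH = -log(0.000860) = 3.07.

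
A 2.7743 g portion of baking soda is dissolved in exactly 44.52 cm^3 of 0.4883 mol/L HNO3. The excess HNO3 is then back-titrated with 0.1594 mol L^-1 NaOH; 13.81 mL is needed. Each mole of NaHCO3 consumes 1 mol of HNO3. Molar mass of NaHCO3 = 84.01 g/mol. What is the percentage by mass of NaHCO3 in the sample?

Total n(HNO3) added = 0.4883 x 0.04452 = 0.02174 mol.
n(NaOH) used = 0.1594 x 0.01381 = 0.002201 mol, which equals the excess n(HNO3).
So n(HNO3) consumed by the sample = 0.02174 - 0.002201 = 0.01954 mol.
n(NaHCO3) = 0.01954 / 1 = 0.01954 mol.
mass NaHCO3 = 0.01954 x 84.01 = 1.641 g, so %NaHCO3 = 1.641/2.7743 x 100 = 59.2%.

59.2%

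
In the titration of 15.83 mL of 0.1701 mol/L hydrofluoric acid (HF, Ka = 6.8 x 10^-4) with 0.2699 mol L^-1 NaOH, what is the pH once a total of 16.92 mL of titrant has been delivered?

12.76

n(acid) = 0.1701 x 0.01583 = 0.002693 mol; n(NaOH) added = 0.2699 x 0.01692 = 0.004567 mol.
Base is in excess by 0.004567 - 0.002693 = 0.001874 mol in a total volume of 0.03275 L.
[OH^-] = 0.001874/0.03275 = 0.05722 M, so pOH = 1.24 and pH = 14.00 - 1.24 = 12.76.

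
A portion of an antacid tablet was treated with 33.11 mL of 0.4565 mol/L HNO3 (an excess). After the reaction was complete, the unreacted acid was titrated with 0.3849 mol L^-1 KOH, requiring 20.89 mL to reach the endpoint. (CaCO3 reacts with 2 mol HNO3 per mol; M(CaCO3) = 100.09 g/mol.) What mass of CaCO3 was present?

Total n(HNO3) added = 0.4565 x 0.03311 = 0.01511 mol.
n(KOH) used = 0.3849 x 0.02089 = 0.008041 mol, which equals the excess n(HNO3).
So n(HNO3) consumed by the sample = 0.01511 - 0.008041 = 0.007074 mol.
n(CaCO3) = 0.007074 / 2 = 0.003537 mol.
mass = 0.003537 mol x 100.09 g/mol = 0.354 g.

0.354 g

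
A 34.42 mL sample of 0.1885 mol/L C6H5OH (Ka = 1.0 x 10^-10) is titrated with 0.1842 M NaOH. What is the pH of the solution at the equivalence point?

n(C6H5OH) = 0.1885 x 0.03442 = 0.006488 mol; V(NaOH) at equivalence = 0.006488/0.1842 = 0.03522 L.
At equivalence all the acid is converted to C6H5O-; total volume = 0.03442 + 0.03522 = 0.06964 L, so [C6H5O-] = 0.006488/0.06964 = 0.09316 M.
Kb = Kw/Ka = 1.0e-14 / 1.0 x 10^-10 = 0.000100.
[OH^-] = sqrt(Kb x [C6H5O-]) = sqrt(0.000100 x 0.09316) = 0.00305 M.
pOH = 2.52, so pH = 14.00 - 2.52 = 11.48.

11.48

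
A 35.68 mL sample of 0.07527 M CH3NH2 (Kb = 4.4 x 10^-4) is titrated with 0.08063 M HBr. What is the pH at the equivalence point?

6.03

n(CH3NH2) = 0.07527 x 0.03568 = 0.002686 mol; V(HBr) at equivalence = 0.002686/0.08063 = 0.03331 L.
At equivalence the base is fully converted to CH3NH3+; total volume = 0.06899 L, so [CH3NH3+] = 0.002686/0.06899 = 0.03893 M.
Ka(CH3NH3+) = Kw/Kb = 1.0e-14 / 4.4 x 10^-4 = 2.27e-11.
[H^+] = sqrt(Ka x [CH3NH3+]) = sqrt(2.27e-11 x 0.03893) = 9.41e-7 M.
pH = -log(9.41e-7) = 6.03.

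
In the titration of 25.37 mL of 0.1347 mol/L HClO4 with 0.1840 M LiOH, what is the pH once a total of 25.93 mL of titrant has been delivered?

n(acid) = 0.1347 x 0.02537 = 0.003417 mol; n(LiOH) added = 0.1840 x 0.02593 = 0.004771 mol.
Base is in excess by 0.004771 - 0.003417 = 0.001354 mol in a total volume of 0.05130 L.
[OH^-] = 0.001354/0.05130 = 0.02639 M, so pOH = 1.58 and pH = 14.00 - 1.58 = 12.42.

12.42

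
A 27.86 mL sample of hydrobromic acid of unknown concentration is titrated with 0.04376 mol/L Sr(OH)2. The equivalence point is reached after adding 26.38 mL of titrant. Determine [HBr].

n(Sr(OH)2) delivered = 0.04376 x 0.02638 = 0.001154 mol.
The reaction is 2 HBr + 1 Sr(OH)2, so n(HBr) = 0.001154 x 2/1 = 0.002309 mol.
[HBr] = 0.002309 mol / 0.02786 L = 0.0829 M.

0.0829 M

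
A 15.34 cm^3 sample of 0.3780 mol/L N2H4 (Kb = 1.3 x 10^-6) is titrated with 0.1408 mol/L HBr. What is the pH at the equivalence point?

4.55

n(N2H4) = 0.3780 x 0.01534 = 0.005799 mol; V(HBr) at equivalence = 0.005799/0.1408 = 0.04118 L.
At equivalence the base is fully converted to N2H5+; total volume = 0.05652 L, so [N2H5+] = 0.005799/0.05652 = 0.1026 M.
Ka(N2H5+) = Kw/Kb = 1.0e-14 / 1.3 x 10^-6 = 7.69e-9.
[H^+] = sqrt(Ka x [N2H5+]) = sqrt(7.69e-9 x 0.1026) = 2.81e-5 M.
pH = -log(2.81e-5) = 4.55.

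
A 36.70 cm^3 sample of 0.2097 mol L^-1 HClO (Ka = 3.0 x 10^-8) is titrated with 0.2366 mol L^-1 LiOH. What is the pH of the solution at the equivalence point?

10.28

n(HClO) = 0.2097 x 0.03670 = 0.007696 mol; V(LiOH) at equivalence = 0.007696/0.2366 = 0.03253 L.
At equivalence all the acid is converted to ClO-; total volume = 0.03670 + 0.03253 = 0.06923 L, so [ClO-] = 0.007696/0.06923 = 0.1112 M.
Kb = Kw/Ka = 1.0e-14 / 3.0 x 10^-8 = 3.33e-7.
[OH^-] = sqrt(Kb x [ClO-]) = sqrt(3.33e-7 x 0.1112) = 0.000193 M.
pOH = 3.72, so pH = 14.00 - 3.72 = 10.28.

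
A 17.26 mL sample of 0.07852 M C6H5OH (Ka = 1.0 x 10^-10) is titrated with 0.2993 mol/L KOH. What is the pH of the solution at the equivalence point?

11.40

n(C6H5OH) = 0.07852 x 0.01726 = 0.001355 mol; V(KOH) at equivalence = 0.001355/0.2993 = 0.004528 L.
At equivalence all the acid is converted to C6H5O-; total volume = 0.01726 + 0.004528 = 0.02179 L, so [C6H5O-] = 0.001355/0.02179 = 0.06220 M.
Kb = Kw/Ka = 1.0e-14 / 1.0 x 10^-10 = 0.000100.
[OH^-] = sqrt(Kb x [C6H5O-]) = sqrt(0.000100 x 0.06220) = 0.00249 M.
pOH = 2.60, so pH = 14.00 - 2.60 = 11.40.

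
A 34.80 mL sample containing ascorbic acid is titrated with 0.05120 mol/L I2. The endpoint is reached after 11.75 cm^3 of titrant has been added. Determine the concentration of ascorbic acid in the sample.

n(I2) = 0.05120 x 0.01175 = 0.0006016 mol.
From the balanced equation, 1 mol I2 reacts with 1 mol ascorbic acid, so n(ascorbic acid) = 0.0006016 x 1/1 = 0.0006016 mol.
[ascorbic acid] = 0.0006016 / 0.03480 L = 0.0173 M.

0.0173 M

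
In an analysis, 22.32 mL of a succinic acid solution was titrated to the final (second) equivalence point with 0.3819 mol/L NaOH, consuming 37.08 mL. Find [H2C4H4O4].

0.317 M

n(NaOH) = 0.3819 x 0.03708 = 0.01416 mol.
At the final (second) equivalence point, 2 mol OH^- react per mol H2C4H4O4, so n(H2C4H4O4) = 0.01416 / 2 = 0.007080 mol.
[H2C4H4O4] = 0.007080 / 0.02232 L = 0.317 M.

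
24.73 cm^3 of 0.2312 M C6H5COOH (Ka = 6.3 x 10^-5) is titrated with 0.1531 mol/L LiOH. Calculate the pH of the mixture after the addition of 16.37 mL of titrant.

4.09

Initial n(C6H5COOH) = 0.2312 x 0.02473 = 0.005718 mol.
n(LiOH) added = 0.1531 x 0.01637 = 0.002506 mol, converting that many moles of C6H5COOH to C6H5COO-.
Remaining n(C6H5COOH) = 0.003211 mol; n(C6H5COO-) = 0.002506 mol.
By Henderson-Hasselbalch, pH = pKa + log([A^-]/[HA]) = 4.20 + log(0.002506/0.003211) = 4.20 + (-0.11) = 4.09.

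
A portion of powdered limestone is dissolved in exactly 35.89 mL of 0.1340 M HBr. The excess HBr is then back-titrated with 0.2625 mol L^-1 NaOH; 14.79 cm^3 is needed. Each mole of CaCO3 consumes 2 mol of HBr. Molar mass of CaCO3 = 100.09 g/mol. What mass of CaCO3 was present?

Total n(HBr) added = 0.1340 x 0.03589 = 0.004809 mol.
n(NaOH) used = 0.2625 x 0.01479 = 0.003882 mol, which equals the excess n(HBr).
So n(HBr) consumed by the sample = 0.004809 - 0.003882 = 0.0009269 mol.
n(CaCO3) = 0.0009269 / 2 = 0.0004634 mol.
mass = 0.0004634 mol x 100.09 g/mol = 0.0464 g.

0.0464 g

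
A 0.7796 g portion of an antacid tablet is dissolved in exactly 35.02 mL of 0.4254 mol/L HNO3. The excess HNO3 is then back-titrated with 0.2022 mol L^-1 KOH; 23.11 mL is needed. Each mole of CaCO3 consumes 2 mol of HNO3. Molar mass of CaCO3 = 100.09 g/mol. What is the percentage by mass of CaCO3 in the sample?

Total n(HNO3) added = 0.4254 x 0.03502 = 0.01490 mol.
n(KOH) used = 0.2022 x 0.02311 = 0.004673 mol, which equals the excess n(HNO3).
So n(HNO3) consumed by the sample = 0.01490 - 0.004673 = 0.01022 mol.
n(CaCO3) = 0.01022 / 2 = 0.005112 mol.
mass CaCO3 = 0.005112 x 100.09 = 0.5117 g, so %CaCO3 = 0.5117/0.7796 x 100 = 65.6%.

65.6%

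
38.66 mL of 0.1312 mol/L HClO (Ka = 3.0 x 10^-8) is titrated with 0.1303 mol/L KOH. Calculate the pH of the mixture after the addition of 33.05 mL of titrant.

Initial n(HClO) = 0.1312 x 0.03866 = 0.005072 mol.
n(KOH) added = 0.1303 x 0.03305 = 0.004306 mol, converting that many moles of HClO to ClO-.
Remaining n(HClO) = 0.0007658 mol; n(ClO-) = 0.004306 mol.
By Henderson-Hasselbalch, pH = pKa + log([A^-]/[HA]) = 7.52 + log(0.004306/0.0007658) = 7.52 + (+0.75) = 8.27.

8.27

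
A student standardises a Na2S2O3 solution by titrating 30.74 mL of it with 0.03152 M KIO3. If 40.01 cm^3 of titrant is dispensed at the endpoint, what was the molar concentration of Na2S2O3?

n(KIO3) = 0.03152 x 0.04001 = 0.001261 mol.
From the balanced equation, 1 mol KIO3 reacts with 6 mol Na2S2O3, so n(Na2S2O3) = 0.001261 x 6/1 = 0.007567 mol.
[Na2S2O3] = 0.007567 / 0.03074 L = 0.246 M.

0.246 M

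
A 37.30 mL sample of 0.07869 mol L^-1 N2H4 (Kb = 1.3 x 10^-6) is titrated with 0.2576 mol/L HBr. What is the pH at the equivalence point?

n(N2H4) = 0.07869 x 0.03730 = 0.002935 mol; V(HBr) at equivalence = 0.002935/0.2576 = 0.01139 L.
At equivalence the base is fully converted to N2H5+; total volume = 0.04869 L, so [N2H5+] = 0.002935/0.04869 = 0.06028 M.
Ka(N2H5+) = Kw/Kb = 1.0e-14 / 1.3 x 10^-6 = 7.69e-9.
[H^+] = sqrt(Ka x [N2H5+]) = sqrt(7.69e-9 x 0.06028) = 2.15e-5 M.
pH = -log(2.15e-5) = 4.67.

4.67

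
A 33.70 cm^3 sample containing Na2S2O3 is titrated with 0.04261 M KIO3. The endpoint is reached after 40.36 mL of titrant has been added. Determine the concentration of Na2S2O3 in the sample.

0.306 M

n(KIO3) = 0.04261 x 0.04036 = 0.001720 mol.
From the balanced equation, 1 mol KIO3 reacts with 6 mol Na2S2O3, so n(Na2S2O3) = 0.001720 x 6/1 = 0.01032 mol.
[Na2S2O3] = 0.01032 / 0.03370 L = 0.306 M.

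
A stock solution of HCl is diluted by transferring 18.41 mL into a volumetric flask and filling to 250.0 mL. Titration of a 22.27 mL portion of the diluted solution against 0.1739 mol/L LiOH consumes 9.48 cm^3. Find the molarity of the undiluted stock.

n(LiOH) = 0.1739 x 0.009480 = 0.001649 mol.
n(HCl) in the aliquot = 0.001649 mol.
[diluted HCl] = 0.001649 / 0.02227 = 0.07403 M.
Dilution factor = 250.0/18.41 = 13.58, so [stock] = 0.07403 x 13.58 = 1.01 M.

1.01 M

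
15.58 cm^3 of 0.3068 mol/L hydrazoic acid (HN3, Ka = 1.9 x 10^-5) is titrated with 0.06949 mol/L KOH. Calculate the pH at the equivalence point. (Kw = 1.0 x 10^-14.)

8.74

n(HN3) = 0.3068 x 0.01558 = 0.004780 mol; V(KOH) at equivalence = 0.004780/0.06949 = 0.06879 L.
At equivalence all the acid is converted to N3-; total volume = 0.01558 + 0.06879 = 0.08437 L, so [N3-] = 0.004780/0.08437 = 0.05666 M.
Kb = Kw/Ka = 1.0e-14 / 1.9 x 10^-5 = 5.26e-10.
[OH^-] = sqrt(Kb x [N3-]) = sqrt(5.26e-10 x 0.05666) = 5.46e-6 M.
pOH = 5.26, so pH = 14.00 - 5.26 = 8.74.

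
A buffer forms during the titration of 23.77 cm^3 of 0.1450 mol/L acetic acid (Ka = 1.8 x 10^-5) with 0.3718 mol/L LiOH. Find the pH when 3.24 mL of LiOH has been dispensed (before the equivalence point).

Initial n(CH3COOH) = 0.1450 x 0.02377 = 0.003447 mol.
n(LiOH) added = 0.3718 x 0.003240 = 0.001205 mol, converting that many moles of CH3COOH to CH3COO-.
Remaining n(CH3COOH) = 0.002242 mol; n(CH3COO-) = 0.001205 mol.
By Henderson-Hasselbalch, pH = pKa + log([A^-]/[HA]) = 4.74 + log(0.001205/0.002242) = 4.74 + (-0.27) = 4.47.

4.47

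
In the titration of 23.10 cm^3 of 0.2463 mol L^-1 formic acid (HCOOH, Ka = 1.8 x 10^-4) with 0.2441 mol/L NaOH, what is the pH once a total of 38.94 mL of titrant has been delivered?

n(acid) = 0.2463 x 0.02310 = 0.005690 mol; n(NaOH) added = 0.2441 x 0.03894 = 0.009505 mol.
Base is in excess by 0.009505 - 0.005690 = 0.003816 mol in a total volume of 0.06204 L.
[OH^-] = 0.003816/0.06204 = 0.06150 M, so pOH = 1.21 and pH = 14.00 - 1.21 = 12.79.

12.79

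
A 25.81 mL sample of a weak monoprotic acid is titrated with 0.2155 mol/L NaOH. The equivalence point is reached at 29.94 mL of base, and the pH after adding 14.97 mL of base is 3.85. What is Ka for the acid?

1.4 x 10^-4

14.97 mL is half of the equivalence volume, so this is the half-equivalence point where [HA] = [A^-].
At half-equivalence pH = pKa, so pKa = 3.85.
Ka = 10^(-3.85) = 1.4 x 10^-4.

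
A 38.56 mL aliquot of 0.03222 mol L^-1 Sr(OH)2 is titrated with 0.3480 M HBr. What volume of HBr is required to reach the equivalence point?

n(Sr(OH)2) = 0.03222 mol/L x 0.03856 L = 0.001242 mol.
The neutralisation is 1 Sr(OH)2 : 2 HBr, so n(HBr) = 0.001242 x 2/1 = 0.002485 mol.
V(HBr) = 0.002485 / 0.3480 = 0.007140 L = 7.14 mL.

7.14 mL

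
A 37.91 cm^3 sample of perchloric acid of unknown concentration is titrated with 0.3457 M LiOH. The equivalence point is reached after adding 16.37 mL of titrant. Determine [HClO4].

0.149 M

n(LiOH) delivered = 0.3457 x 0.01637 = 0.005659 mol.
For a 1:1 reaction, n(HClO4) = 0.005659 mol.
[HClO4] = 0.005659 mol / 0.03791 L = 0.149 M.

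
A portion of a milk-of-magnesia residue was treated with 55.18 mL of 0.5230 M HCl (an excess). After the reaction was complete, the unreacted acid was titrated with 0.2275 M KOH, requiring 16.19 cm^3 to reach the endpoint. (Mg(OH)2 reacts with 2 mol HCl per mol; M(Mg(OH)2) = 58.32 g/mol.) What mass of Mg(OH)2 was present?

0.734 g

Total n(HCl) added = 0.5230 x 0.05518 = 0.02886 mol.
n(KOH) used = 0.2275 x 0.01619 = 0.003683 mol, which equals the excess n(HCl).
So n(HCl) consumed by the sample = 0.02886 - 0.003683 = 0.02518 mol.
n(Mg(OH)2) = 0.02518 / 2 = 0.01259 mol.
mass = 0.01259 mol x 58.32 g/mol = 0.734 g.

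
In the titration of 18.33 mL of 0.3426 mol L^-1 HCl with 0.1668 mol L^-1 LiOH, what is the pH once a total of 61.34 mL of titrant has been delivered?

n(acid) = 0.3426 x 0.01833 = 0.006280 mol; n(LiOH) added = 0.1668 x 0.06134 = 0.01023 mol.
Base is in excess by 0.01023 - 0.006280 = 0.003952 mol in a total volume of 0.07967 L.
[OH^-] = 0.003952/0.07967 = 0.04960 M, so pOH = 1.30 and pH = 14.00 - 1.30 = 12.70.

12.70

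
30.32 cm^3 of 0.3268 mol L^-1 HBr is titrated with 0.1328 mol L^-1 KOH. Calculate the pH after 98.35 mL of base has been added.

12.39

n(acid) = 0.3268 x 0.03032 = 0.009909 mol; n(KOH) added = 0.1328 x 0.09835 = 0.01306 mol.
Base is in excess by 0.01306 - 0.009909 = 0.003152 mol in a total volume of 0.1287 L.
[OH^-] = 0.003152/0.1287 = 0.02450 M, so pOH = 1.61 and pH = 14.00 - 1.61 = 12.39.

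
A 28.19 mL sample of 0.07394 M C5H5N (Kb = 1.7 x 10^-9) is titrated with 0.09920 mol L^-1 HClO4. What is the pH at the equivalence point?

3.30

n(C5H5N) = 0.07394 x 0.02819 = 0.002084 mol; V(HClO4) at equivalence = 0.002084/0.09920 = 0.02101 L.
At equivalence the base is fully converted to C5H5NH+; total volume = 0.04920 L, so [C5H5NH+] = 0.002084/0.04920 = 0.04236 M.
Ka(C5H5NH+) = Kw/Kb = 1.0e-14 / 1.7 x 10^-9 = 5.88e-6.
[H^+] = sqrt(Ka x [C5H5NH+]) = sqrt(5.88e-6 x 0.04236) = 0.000499 M.
pH = -log(0.000499) = 3.30.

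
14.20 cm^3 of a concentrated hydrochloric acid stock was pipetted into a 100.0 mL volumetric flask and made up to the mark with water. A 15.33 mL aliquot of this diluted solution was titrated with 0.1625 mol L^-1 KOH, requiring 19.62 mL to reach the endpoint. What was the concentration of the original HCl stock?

1.46 M

n(KOH) = 0.1625 x 0.01962 = 0.003188 mol.
n(HCl) in the aliquot = 0.003188 mol.
[diluted HCl] = 0.003188 / 0.01533 = 0.2080 M.
Dilution factor = 100.0/14.20 = 7.042, so [stock] = 0.2080 x 7.042 = 1.46 M.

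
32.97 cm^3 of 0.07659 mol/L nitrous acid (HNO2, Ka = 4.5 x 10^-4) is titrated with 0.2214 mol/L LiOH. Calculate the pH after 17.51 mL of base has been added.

12.43

n(acid) = 0.07659 x 0.03297 = 0.002525 mol; n(LiOH) added = 0.2214 x 0.01751 = 0.003877 mol.
Base is in excess by 0.003877 - 0.002525 = 0.001352 mol in a total volume of 0.05048 L.
[OH^-] = 0.001352/0.05048 = 0.02677 M, so pOH = 1.57 and pH = 14.00 - 1.57 = 12.43.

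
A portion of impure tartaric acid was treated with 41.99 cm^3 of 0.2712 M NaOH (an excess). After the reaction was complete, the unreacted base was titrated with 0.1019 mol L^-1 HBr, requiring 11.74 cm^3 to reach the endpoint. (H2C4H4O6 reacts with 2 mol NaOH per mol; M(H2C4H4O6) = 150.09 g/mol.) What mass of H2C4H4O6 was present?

0.765 g

Total n(NaOH) added = 0.2712 x 0.04199 = 0.01139 mol.
n(HBr) used = 0.1019 x 0.01174 = 0.001196 mol, which equals the excess n(NaOH).
So n(NaOH) consumed by the sample = 0.01139 - 0.001196 = 0.01019 mol.
n(H2C4H4O6) = 0.01019 / 2 = 0.005096 mol.
mass = 0.005096 mol x 150.09 g/mol = 0.765 g.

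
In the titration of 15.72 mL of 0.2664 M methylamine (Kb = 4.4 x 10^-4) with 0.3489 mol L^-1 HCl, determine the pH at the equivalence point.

5.73

n(CH3NH2) = 0.2664 x 0.01572 = 0.004188 mol; V(HCl) at equivalence = 0.004188/0.3489 = 0.01200 L.
At equivalence the base is fully converted to CH3NH3+; total volume = 0.02772 L, so [CH3NH3+] = 0.004188/0.02772 = 0.1511 M.
Ka(CH3NH3+) = Kw/Kb = 1.0e-14 / 4.4 x 10^-4 = 2.27e-11.
[H^+] = sqrt(Ka x [CH3NH3+]) = sqrt(2.27e-11 x 0.1511) = 1.85e-6 M.
pH = -log(1.85e-6) = 5.73.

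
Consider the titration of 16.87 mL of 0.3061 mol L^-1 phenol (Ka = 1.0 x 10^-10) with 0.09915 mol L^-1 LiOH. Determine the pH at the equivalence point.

n(C6H5OH) = 0.3061 x 0.01687 = 0.005164 mol; V(LiOH) at equivalence = 0.005164/0.09915 = 0.05208 L.
At equivalence all the acid is converted to C6H5O-; total volume = 0.01687 + 0.05208 = 0.06895 L, so [C6H5O-] = 0.005164/0.06895 = 0.07489 M.
Kb = Kw/Ka = 1.0e-14 / 1.0 x 10^-10 = 0.000100.
[OH^-] = sqrt(Kb x [C6H5O-]) = sqrt(0.000100 x 0.07489) = 0.00274 M.
pOH = 2.56, so pH = 14.00 - 2.56 = 11.44.

11.44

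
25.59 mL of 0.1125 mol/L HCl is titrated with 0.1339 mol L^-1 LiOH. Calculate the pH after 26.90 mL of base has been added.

12.14

n(acid) = 0.1125 x 0.02559 = 0.002879 mol; n(LiOH) added = 0.1339 x 0.02690 = 0.003602 mol.
Base is in excess by 0.003602 - 0.002879 = 0.0007230 mol in a total volume of 0.05249 L.
[OH^-] = 0.0007230/0.05249 = 0.01377 M, so pOH = 1.86 and pH = 14.00 - 1.86 = 12.14.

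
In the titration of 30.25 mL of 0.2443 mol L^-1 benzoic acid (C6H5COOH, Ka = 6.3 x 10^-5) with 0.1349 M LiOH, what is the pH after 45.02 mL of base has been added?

Initial n(C6H5COOH) = 0.2443 x 0.03025 = 0.007390 mol.
n(LiOH) added = 0.1349 x 0.04502 = 0.006073 mol, converting that many moles of C6H5COOH to C6H5COO-.
Remaining n(C6H5COOH) = 0.001317 mol; n(C6H5COO-) = 0.006073 mol.
By Henderson-Hasselbalch, pH = pKa + log([A^-]/[HA]) = 4.20 + log(0.006073/0.001317) = 4.20 + (+0.66) = 4.86.

4.86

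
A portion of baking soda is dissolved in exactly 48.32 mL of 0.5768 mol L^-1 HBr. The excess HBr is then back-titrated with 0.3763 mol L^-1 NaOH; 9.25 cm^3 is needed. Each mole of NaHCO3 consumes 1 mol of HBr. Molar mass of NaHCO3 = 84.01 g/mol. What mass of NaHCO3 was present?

Total n(HBr) added = 0.5768 x 0.04832 = 0.02787 mol.
n(NaOH) used = 0.3763 x 0.009250 = 0.003481 mol, which equals the excess n(HBr).
So n(HBr) consumed by the sample = 0.02787 - 0.003481 = 0.02439 mol.
n(NaHCO3) = 0.02439 / 1 = 0.02439 mol.
mass = 0.02439 mol x 84.01 g/mol = 2.05 g.

2.05 g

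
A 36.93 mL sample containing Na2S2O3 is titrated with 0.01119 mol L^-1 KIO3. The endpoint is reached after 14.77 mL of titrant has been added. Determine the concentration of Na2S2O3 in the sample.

n(KIO3) = 0.01119 x 0.01477 = 0.0001653 mol.
From the balanced equation, 1 mol KIO3 reacts with 6 mol Na2S2O3, so n(Na2S2O3) = 0.0001653 x 6/1 = 0.0009917 mol.
[Na2S2O3] = 0.0009917 / 0.03693 L = 0.0269 M.

0.0269 M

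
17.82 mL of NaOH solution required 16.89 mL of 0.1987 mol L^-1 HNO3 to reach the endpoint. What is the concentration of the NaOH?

n(HNO3) delivered = 0.1987 x 0.01689 = 0.003356 mol.
For a 1:1 reaction, n(NaOH) = 0.003356 mol.
[NaOH] = 0.003356 mol / 0.01782 L = 0.188 M.

0.188 M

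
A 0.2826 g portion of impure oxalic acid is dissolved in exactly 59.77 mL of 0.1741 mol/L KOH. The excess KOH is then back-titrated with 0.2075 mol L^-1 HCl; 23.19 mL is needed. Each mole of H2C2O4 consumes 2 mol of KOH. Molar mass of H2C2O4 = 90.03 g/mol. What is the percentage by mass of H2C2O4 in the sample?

89.1%

Total n(KOH) added = 0.1741 x 0.05977 = 0.01041 mol.
n(HCl) used = 0.2075 x 0.02319 = 0.004812 mol, which equals the excess n(KOH).
So n(KOH) consumed by the sample = 0.01041 - 0.004812 = 0.005594 mol.
n(H2C2O4) = 0.005594 / 2 = 0.002797 mol.
mass H2C2O4 = 0.002797 x 90.03 = 0.2518 g, so %H2C2O4 = 0.2518/0.2826 x 100 = 89.1%.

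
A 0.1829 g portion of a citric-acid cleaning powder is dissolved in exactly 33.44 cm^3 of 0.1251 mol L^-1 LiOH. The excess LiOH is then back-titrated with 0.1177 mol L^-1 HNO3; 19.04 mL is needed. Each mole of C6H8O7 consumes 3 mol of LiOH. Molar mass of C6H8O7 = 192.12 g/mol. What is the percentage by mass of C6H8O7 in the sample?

68.0%

Total n(LiOH) added = 0.1251 x 0.03344 = 0.004183 mol.
n(HNO3) used = 0.1177 x 0.01904 = 0.002241 mol, which equals the excess n(LiOH).
So n(LiOH) consumed by the sample = 0.004183 - 0.002241 = 0.001942 mol.
n(C6H8O7) = 0.001942 / 3 = 0.0006474 mol.
mass C6H8O7 = 0.0006474 x 192.12 = 0.1244 g, so %C6H8O7 = 0.1244/0.1829 x 100 = 68.0%.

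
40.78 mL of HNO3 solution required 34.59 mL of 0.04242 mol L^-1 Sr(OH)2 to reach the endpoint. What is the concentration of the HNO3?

n(Sr(OH)2) delivered = 0.04242 x 0.03459 = 0.001467 mol.
The reaction is 2 HNO3 + 1 Sr(OH)2, so n(HNO3) = 0.001467 x 2/1 = 0.002935 mol.
[HNO3] = 0.002935 mol / 0.04078 L = 0.0720 M.

0.0720 M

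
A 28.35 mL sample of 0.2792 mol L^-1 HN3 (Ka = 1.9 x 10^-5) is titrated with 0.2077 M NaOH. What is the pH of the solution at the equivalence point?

8.90

n(HN3) = 0.2792 x 0.02835 = 0.007915 mol; V(NaOH) at equivalence = 0.007915/0.2077 = 0.03811 L.
At equivalence all the acid is converted to N3-; total volume = 0.02835 + 0.03811 = 0.06646 L, so [N3-] = 0.007915/0.06646 = 0.1191 M.
Kb = Kw/Ka = 1.0e-14 / 1.9 x 10^-5 = 5.26e-10.
[OH^-] = sqrt(Kb x [N3-]) = sqrt(5.26e-10 x 0.1191) = 7.92e-6 M.
pOH = 5.10, so pH = 14.00 - 5.10 = 8.90.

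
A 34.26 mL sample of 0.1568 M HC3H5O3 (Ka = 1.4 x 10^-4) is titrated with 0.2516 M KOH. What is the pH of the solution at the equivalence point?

8.42

n(HC3H5O3) = 0.1568 x 0.03426 = 0.005372 mol; V(KOH) at equivalence = 0.005372/0.2516 = 0.02135 L.
At equivalence all the acid is converted to C3H5O3-; total volume = 0.03426 + 0.02135 = 0.05561 L, so [C3H5O3-] = 0.005372/0.05561 = 0.09660 M.
Kb = Kw/Ka = 1.0e-14 / 1.4 x 10^-4 = 7.14e-11.
[OH^-] = sqrt(Kb x [C3H5O3-]) = sqrt(7.14e-11 x 0.09660) = 2.63e-6 M.
pOH = 5.58, so pH = 14.00 - 5.58 = 8.42.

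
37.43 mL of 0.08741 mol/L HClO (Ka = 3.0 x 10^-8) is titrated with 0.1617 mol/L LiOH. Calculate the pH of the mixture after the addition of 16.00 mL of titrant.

8.10

Initial n(HClO) = 0.08741 x 0.03743 = 0.003272 mol.
n(LiOH) added = 0.1617 x 0.01600 = 0.002587 mol, converting that many moles of HClO to ClO-.
Remaining n(HClO) = 0.0006846 mol; n(ClO-) = 0.002587 mol.
By Henderson-Hasselbalch, pH = pKa + log([A^-]/[HA]) = 7.52 + log(0.002587/0.0006846) = 7.52 + (+0.58) = 8.10.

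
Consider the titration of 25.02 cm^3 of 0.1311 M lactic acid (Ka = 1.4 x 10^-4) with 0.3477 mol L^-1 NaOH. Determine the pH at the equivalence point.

8.42

n(HC3H5O3) = 0.1311 x 0.02502 = 0.003280 mol; V(NaOH) at equivalence = 0.003280/0.3477 = 0.009434 L.
At equivalence all the acid is converted to C3H5O3-; total volume = 0.02502 + 0.009434 = 0.03445 L, so [C3H5O3-] = 0.003280/0.03445 = 0.09520 M.
Kb = Kw/Ka = 1.0e-14 / 1.4 x 10^-4 = 7.14e-11.
[OH^-] = sqrt(Kb x [C3H5O3-]) = sqrt(7.14e-11 x 0.09520) = 2.61e-6 M.
pOH = 5.58, so pH = 14.00 - 5.58 = 8.42.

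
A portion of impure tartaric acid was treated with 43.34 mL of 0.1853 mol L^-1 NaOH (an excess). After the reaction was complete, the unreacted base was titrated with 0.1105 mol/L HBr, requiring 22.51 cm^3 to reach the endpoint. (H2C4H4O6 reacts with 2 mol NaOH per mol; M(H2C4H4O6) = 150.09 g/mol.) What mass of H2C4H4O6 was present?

Total n(NaOH) added = 0.1853 x 0.04334 = 0.008031 mol.
n(HBr) used = 0.1105 x 0.02251 = 0.002487 mol, which equals the excess n(NaOH).
So n(NaOH) consumed by the sample = 0.008031 - 0.002487 = 0.005544 mol.
n(H2C4H4O6) = 0.005544 / 2 = 0.002772 mol.
mass = 0.002772 mol x 150.09 g/mol = 0.416 g.

0.416 g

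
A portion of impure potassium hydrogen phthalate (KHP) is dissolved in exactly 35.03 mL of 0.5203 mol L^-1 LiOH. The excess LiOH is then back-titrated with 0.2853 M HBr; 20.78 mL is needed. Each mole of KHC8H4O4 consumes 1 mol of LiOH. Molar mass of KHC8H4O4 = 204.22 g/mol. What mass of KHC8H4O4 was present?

2.51 g

Total n(LiOH) added = 0.5203 x 0.03503 = 0.01823 mol.
n(HBr) used = 0.2853 x 0.02078 = 0.005929 mol, which equals the excess n(LiOH).
So n(LiOH) consumed by the sample = 0.01823 - 0.005929 = 0.01230 mol.
n(KHC8H4O4) = 0.01230 / 1 = 0.01230 mol.
mass = 0.01230 mol x 204.22 g/mol = 2.51 g.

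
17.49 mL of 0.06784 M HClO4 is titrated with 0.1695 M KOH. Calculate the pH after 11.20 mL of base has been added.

12.39

n(acid) = 0.06784 x 0.01749 = 0.001187 mol; n(KOH) added = 0.1695 x 0.01120 = 0.001898 mol.
Base is in excess by 0.001898 - 0.001187 = 0.0007119 mol in a total volume of 0.02869 L.
[OH^-] = 0.0007119/0.02869 = 0.02481 M, so pOH = 1.61 and pH = 14.00 - 1.61 = 12.39.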